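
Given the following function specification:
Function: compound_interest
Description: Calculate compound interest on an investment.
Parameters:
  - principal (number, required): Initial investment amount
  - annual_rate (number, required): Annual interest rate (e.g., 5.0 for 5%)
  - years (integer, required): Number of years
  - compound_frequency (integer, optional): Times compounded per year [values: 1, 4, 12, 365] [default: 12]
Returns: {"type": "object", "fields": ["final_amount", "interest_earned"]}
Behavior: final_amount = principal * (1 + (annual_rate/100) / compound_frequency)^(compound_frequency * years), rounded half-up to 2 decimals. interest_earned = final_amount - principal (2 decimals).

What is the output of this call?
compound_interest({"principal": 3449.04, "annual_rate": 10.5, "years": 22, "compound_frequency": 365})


rate per period = 10.5/100/365 = 0.000287671233 (keep full precision); periods = 365 * 22 = 8030
(1 + 0.000287671233)^8030 = 10.07107852
final_amount = 3449.04 * 10.07107852 = 34735.552664 -> 34735.55
interest_earned = 34735.55 - 3449.04 = 31286.51
Output:
{"final_amount": 34735.55, "interest_earned": 31286.51}


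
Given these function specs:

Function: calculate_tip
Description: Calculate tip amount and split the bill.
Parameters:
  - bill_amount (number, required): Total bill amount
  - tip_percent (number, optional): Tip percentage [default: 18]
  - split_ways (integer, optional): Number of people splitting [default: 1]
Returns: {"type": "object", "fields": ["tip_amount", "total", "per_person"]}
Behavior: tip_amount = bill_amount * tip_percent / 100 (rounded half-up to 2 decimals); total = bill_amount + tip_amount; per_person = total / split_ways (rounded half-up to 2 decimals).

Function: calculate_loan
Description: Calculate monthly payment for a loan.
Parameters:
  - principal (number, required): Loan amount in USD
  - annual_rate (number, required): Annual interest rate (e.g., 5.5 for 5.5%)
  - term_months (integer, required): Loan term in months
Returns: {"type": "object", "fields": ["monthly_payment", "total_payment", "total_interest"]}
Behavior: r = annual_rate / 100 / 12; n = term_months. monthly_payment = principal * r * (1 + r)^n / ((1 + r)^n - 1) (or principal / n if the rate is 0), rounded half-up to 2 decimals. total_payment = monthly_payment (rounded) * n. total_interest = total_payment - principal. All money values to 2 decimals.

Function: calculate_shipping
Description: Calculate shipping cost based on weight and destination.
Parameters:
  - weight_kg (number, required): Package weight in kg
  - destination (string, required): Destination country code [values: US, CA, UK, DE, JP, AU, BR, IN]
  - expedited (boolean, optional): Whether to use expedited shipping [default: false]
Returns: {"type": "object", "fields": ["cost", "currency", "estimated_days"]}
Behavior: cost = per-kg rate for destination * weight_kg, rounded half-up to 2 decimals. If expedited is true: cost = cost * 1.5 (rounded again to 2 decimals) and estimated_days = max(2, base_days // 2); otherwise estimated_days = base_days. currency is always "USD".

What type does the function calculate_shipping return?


The calculate_shipping spec declares Returns: {"type": "object", "fields": ["cost", "currency", "estimated_days"]}
Type:
object


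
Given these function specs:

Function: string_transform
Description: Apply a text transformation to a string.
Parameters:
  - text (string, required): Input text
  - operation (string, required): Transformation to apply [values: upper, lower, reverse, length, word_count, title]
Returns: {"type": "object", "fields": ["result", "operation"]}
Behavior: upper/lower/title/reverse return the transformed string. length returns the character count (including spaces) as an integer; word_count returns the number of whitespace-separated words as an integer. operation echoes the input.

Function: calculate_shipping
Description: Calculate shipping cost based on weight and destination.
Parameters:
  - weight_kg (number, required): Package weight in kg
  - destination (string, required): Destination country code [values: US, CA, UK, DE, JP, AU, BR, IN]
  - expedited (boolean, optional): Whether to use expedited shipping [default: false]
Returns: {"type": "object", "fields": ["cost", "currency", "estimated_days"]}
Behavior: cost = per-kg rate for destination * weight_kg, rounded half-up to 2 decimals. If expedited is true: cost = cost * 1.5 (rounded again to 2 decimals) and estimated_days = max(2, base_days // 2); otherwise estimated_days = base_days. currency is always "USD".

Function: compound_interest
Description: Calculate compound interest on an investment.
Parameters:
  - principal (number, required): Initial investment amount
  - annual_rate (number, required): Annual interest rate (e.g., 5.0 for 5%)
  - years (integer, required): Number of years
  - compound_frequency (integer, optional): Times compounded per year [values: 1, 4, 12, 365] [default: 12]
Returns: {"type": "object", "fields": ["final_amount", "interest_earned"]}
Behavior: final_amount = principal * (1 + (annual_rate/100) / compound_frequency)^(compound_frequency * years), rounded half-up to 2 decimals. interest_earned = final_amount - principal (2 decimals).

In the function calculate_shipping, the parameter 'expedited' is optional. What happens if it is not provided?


The calculate_shipping spec declares:
  - expedited (boolean, optional): Whether to use expedited shipping [default: false]
It defaults to false


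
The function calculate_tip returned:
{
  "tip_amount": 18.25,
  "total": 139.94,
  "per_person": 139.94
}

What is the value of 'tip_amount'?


18.25


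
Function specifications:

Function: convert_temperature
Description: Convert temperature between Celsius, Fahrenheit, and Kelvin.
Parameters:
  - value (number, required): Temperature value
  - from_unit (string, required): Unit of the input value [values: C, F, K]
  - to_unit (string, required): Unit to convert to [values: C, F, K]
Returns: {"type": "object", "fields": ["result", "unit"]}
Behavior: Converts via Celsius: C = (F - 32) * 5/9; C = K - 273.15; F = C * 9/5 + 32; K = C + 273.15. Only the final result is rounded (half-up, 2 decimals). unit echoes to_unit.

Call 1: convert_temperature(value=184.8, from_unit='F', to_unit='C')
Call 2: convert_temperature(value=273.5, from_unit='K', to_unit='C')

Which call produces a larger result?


Call 1:
  To C: (184.8 - 32) * 5/9 = 84.888889
  Target is C: 84.888889
  Round to 2 decimals: 84.89
  -> 84.89 C
Call 2:
  To C: 273.5 - 273.15 = 0.35
  Target is C: 0.35
  Round to 2 decimals: 0.35
  -> 0.35 C
Call 1 (84.89 C)


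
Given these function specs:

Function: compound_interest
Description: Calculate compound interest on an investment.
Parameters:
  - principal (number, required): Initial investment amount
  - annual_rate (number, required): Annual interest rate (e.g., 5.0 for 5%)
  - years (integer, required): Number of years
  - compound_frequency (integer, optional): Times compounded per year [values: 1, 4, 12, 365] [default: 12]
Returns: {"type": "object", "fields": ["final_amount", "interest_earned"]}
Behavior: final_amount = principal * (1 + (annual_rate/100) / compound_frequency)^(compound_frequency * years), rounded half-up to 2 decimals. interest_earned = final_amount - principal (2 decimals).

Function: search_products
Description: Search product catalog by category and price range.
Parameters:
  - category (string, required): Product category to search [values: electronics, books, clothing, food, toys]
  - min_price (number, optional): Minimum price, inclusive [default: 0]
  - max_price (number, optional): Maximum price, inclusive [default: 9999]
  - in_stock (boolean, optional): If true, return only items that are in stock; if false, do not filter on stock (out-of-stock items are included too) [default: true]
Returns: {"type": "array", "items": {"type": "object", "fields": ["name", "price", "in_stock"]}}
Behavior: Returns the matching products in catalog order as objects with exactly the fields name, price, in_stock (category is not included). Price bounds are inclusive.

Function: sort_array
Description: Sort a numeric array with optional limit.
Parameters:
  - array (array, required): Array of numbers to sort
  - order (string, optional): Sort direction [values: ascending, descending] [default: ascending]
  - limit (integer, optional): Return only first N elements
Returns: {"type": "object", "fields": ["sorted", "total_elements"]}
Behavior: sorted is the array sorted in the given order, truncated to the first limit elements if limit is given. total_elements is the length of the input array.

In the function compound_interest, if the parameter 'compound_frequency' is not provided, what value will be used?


The compound_interest spec declares:
  - compound_frequency (integer, optional): Times compounded per year [values: 1, 4, 12, 365] [default: 12]
Default:
12


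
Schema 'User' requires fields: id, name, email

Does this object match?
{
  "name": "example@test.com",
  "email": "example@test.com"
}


Checking required fields...
Missing: id
Invalid - missing required field 'id'


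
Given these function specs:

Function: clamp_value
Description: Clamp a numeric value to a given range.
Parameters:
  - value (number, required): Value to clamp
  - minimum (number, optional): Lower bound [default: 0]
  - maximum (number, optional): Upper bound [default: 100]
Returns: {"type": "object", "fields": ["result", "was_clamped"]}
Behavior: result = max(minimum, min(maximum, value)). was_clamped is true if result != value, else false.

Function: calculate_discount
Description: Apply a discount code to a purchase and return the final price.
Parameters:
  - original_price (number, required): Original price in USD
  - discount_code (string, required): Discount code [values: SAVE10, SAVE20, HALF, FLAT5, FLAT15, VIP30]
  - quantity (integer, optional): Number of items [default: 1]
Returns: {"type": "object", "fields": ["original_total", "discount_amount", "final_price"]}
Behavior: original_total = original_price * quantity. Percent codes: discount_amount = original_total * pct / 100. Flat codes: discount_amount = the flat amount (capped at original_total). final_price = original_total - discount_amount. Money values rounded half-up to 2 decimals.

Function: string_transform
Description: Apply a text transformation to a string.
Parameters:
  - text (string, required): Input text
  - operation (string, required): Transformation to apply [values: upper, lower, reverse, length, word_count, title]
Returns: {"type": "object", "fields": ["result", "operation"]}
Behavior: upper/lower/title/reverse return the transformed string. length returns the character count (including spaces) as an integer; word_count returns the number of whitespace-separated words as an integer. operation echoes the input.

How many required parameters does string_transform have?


Parameters of string_transform: text (required), operation (required)
Required count:
2


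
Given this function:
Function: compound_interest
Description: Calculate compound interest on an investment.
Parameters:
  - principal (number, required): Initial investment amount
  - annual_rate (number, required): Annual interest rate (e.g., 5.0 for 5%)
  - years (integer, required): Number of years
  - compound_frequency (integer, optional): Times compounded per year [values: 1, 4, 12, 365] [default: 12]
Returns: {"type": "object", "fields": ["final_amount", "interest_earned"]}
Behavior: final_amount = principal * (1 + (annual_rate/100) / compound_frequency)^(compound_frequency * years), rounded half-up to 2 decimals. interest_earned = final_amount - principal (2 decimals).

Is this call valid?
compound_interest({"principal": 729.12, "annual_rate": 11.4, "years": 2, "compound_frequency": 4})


Checking all required parameters present and types match... All valid.
Valid


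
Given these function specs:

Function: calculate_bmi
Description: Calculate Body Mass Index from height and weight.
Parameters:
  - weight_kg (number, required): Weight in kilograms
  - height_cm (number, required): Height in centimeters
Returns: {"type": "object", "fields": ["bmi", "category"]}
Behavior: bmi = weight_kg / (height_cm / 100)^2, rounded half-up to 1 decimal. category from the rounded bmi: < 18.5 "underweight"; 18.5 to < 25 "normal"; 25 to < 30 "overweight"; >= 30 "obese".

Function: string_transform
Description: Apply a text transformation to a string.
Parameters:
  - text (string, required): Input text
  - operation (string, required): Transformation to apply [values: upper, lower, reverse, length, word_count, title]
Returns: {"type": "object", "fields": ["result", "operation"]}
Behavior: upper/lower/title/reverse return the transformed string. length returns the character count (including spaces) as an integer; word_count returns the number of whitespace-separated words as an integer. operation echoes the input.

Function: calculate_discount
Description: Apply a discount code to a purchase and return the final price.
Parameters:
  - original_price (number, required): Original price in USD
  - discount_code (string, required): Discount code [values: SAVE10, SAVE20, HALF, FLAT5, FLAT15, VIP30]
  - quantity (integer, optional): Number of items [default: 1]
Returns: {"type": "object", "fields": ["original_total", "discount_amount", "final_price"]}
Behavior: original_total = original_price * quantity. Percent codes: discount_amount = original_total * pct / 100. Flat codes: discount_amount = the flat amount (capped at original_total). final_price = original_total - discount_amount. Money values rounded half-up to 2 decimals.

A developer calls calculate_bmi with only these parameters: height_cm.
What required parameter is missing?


Required parameters: weight_kg, height_cm
Provided: height_cm
Missing: weight_kg
weight_kg


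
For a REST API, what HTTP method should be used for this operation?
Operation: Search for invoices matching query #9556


GET = read, POST = create, PUT = update/replace, DELETE = remove
This operation is a read.
GET


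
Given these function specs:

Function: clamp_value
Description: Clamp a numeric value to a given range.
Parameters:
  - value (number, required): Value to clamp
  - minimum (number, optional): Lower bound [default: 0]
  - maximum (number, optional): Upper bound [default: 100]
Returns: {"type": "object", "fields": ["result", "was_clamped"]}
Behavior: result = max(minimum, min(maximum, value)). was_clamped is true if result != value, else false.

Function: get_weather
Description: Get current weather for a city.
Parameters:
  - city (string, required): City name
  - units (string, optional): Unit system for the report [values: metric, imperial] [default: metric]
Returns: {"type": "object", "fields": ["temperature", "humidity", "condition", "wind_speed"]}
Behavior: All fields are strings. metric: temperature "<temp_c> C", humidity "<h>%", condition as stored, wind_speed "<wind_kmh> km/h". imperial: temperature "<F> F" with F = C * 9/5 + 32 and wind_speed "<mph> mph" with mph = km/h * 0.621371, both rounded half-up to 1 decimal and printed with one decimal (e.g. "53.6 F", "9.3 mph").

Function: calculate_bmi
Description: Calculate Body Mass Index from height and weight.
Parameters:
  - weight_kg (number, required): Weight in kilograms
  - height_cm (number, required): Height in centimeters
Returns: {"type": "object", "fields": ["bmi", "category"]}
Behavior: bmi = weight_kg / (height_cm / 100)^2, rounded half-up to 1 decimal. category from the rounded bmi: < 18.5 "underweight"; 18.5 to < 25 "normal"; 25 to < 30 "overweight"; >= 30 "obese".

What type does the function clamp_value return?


The clamp_value spec declares Returns: {"type": "object", "fields": ["result", "was_clamped"]}
Type:
object


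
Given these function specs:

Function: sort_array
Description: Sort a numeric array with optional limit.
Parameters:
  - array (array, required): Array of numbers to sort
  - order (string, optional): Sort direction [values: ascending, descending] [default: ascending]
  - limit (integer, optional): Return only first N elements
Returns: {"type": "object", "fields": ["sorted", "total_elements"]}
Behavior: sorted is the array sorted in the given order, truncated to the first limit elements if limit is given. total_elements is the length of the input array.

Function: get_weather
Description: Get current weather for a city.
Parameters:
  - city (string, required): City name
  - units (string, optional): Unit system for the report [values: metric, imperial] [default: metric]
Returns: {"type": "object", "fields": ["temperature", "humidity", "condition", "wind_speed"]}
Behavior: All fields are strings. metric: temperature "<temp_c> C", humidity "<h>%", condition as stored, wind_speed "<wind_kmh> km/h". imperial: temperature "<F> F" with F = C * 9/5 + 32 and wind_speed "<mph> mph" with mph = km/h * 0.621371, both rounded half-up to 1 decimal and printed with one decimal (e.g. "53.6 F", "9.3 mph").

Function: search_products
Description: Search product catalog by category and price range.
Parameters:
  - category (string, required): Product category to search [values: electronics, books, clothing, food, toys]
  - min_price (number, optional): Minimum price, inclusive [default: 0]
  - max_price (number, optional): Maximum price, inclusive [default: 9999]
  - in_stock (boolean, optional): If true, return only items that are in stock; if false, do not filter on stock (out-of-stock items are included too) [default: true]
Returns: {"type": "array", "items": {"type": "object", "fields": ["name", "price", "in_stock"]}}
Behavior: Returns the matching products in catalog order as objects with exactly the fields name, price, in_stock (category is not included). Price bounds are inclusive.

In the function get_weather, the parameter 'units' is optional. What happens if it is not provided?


The get_weather spec declares:
  - units (string, optional): Unit system for the report [values: metric, imperial] [default: metric]
It defaults to metric


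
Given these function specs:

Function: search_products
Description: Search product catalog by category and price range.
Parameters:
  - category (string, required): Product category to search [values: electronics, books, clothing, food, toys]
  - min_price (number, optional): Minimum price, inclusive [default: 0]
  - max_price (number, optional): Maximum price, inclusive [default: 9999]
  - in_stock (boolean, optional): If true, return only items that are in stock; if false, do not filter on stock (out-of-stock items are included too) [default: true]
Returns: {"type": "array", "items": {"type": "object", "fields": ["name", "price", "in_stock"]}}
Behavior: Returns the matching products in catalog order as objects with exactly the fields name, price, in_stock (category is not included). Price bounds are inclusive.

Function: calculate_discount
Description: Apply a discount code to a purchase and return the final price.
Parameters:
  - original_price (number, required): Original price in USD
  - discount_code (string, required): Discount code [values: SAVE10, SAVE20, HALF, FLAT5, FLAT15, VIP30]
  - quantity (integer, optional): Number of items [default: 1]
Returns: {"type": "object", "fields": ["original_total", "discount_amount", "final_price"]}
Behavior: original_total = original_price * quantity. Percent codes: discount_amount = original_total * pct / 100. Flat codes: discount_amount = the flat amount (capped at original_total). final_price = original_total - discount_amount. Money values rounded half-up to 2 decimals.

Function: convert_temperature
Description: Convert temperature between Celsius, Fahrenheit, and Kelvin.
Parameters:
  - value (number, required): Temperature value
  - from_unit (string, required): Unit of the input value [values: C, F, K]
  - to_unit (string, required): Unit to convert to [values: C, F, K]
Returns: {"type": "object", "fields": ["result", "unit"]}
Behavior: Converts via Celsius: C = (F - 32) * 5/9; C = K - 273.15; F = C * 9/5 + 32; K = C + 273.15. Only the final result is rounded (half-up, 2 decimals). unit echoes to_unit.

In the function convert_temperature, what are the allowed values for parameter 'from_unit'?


The convert_temperature spec declares:
  - from_unit (string, required): Unit of the input value [values: C, F, K]
Allowed values:
C, F, K


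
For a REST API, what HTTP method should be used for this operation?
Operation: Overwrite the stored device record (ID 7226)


GET = read, POST = create, PUT = update/replace, DELETE = remove
This operation is an update/replace.
PUT


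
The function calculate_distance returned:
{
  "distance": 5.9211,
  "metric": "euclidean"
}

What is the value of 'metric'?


euclidean


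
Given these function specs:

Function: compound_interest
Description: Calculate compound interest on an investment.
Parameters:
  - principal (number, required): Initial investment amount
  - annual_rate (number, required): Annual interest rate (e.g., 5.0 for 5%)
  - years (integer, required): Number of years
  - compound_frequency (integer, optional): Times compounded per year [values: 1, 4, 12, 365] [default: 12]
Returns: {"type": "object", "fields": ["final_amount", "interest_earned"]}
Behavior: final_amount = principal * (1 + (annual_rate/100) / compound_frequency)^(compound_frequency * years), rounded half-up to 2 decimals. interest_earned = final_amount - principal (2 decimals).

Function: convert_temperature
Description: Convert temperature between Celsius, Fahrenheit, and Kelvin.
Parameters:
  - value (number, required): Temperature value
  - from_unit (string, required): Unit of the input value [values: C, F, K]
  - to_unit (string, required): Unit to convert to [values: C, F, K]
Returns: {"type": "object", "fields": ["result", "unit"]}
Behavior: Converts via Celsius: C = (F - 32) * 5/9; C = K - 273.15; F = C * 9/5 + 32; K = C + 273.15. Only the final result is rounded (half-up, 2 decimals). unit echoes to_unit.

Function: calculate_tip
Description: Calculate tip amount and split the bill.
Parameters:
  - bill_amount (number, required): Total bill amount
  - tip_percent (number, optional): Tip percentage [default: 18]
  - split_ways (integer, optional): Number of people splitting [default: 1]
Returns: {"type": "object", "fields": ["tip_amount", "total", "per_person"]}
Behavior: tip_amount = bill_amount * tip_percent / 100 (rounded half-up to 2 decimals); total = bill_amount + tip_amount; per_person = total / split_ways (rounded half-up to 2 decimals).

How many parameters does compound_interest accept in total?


Parameters of compound_interest: principal (required), annual_rate (required), years (required), compound_frequency (optional)
Total:
4


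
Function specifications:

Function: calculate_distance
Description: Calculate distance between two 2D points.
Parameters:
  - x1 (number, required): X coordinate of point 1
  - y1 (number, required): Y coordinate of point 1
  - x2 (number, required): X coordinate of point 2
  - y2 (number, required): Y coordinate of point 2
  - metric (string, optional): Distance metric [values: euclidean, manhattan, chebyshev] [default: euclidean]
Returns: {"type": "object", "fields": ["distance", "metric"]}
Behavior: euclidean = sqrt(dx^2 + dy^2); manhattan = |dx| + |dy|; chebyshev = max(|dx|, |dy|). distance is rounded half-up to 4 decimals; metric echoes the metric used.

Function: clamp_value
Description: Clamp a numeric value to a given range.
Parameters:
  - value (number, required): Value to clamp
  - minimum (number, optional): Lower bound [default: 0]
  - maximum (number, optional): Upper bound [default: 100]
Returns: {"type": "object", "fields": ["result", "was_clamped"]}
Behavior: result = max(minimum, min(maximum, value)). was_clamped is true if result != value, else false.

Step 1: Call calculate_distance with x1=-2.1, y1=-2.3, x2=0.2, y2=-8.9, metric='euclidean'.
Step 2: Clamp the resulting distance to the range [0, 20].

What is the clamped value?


Step 1: calculate_distance (euclidean)
  |dx| = |0.2 - -2.1| = 2.3; |dy| = |-8.9 - -2.3| = 6.6
  euclidean: sqrt(2.3^2 + 6.6^2) = sqrt(48.85) = 6.989278
  Round to 4 decimals: 6.9893
  -> distance = 6.9893
Step 2: clamp_value(value=6.9893, minimum=0, maximum=20)
  result = max(0, min(20, 6.9893)) = max(0, 6.9893) = 6.9893
  was_clamped = (6.9893 != 6.9893) = false
  -> result = 6.9893
6.9893


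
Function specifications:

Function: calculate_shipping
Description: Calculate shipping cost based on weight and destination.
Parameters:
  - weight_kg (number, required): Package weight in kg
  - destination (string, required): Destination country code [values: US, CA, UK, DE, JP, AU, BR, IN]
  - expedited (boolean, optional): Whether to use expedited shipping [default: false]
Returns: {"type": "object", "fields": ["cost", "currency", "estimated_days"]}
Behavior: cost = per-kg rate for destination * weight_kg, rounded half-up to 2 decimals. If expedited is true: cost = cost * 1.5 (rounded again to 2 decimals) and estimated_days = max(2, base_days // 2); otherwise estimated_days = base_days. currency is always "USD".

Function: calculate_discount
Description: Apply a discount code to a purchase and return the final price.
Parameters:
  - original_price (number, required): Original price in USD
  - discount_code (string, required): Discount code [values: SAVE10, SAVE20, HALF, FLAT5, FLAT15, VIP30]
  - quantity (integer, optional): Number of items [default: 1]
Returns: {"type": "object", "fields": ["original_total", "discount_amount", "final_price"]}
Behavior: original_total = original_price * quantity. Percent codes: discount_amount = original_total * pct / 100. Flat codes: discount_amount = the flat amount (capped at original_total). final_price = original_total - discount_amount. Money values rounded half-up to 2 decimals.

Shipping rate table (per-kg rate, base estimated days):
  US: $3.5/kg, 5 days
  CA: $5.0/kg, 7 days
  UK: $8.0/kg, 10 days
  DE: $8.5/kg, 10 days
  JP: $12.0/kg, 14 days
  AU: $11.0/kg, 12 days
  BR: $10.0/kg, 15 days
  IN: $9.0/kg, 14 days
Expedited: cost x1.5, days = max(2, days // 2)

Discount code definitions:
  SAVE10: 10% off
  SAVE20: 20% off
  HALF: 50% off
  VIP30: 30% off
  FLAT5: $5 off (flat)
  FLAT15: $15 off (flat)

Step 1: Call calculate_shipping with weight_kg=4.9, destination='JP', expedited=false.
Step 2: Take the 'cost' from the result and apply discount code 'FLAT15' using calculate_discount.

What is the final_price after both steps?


Step 1: calculate_shipping(weight_kg=4.9, destination=JP, expedited=false)
  Rate for JP: $12.0/kg, base 14 days
  cost = 12.0 * 4.9 = 58.8 -> 58.80
  expedited not set/false: estimated_days = 14
  -> cost = 58.80 USD
Step 2: calculate_discount(original_price=58.8, discount_code=FLAT15, quantity=1)
  original_total = 58.8 * 1 = 58.80
  FLAT15 = $15 flat: discount_amount = min(15.00, 58.80) = 15.00
  final_price = 58.80 - 15.00 = 43.80
  -> final_price = 43.80
$43.80


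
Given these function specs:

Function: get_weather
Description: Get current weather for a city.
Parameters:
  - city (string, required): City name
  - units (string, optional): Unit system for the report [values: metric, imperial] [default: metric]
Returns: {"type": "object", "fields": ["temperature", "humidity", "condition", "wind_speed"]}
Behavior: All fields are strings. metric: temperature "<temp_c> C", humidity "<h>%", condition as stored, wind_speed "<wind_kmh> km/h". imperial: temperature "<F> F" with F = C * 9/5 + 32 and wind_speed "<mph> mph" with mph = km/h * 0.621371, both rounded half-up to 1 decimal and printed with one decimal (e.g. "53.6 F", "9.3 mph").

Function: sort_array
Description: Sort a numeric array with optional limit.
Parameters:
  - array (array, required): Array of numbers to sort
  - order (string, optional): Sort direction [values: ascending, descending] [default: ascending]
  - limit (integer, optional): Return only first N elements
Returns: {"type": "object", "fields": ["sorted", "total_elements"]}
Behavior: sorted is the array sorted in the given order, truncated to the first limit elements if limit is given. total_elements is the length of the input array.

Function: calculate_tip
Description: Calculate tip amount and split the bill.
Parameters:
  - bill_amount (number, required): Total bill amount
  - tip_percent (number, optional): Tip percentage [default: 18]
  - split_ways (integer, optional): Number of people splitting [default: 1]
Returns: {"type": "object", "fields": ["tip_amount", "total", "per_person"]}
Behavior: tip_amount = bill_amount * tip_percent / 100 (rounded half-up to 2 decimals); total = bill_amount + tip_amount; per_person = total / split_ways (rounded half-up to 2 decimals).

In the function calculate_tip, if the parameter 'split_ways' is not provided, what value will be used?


The calculate_tip spec declares:
  - split_ways (integer, optional): Number of people splitting [default: 1]
Default:
1


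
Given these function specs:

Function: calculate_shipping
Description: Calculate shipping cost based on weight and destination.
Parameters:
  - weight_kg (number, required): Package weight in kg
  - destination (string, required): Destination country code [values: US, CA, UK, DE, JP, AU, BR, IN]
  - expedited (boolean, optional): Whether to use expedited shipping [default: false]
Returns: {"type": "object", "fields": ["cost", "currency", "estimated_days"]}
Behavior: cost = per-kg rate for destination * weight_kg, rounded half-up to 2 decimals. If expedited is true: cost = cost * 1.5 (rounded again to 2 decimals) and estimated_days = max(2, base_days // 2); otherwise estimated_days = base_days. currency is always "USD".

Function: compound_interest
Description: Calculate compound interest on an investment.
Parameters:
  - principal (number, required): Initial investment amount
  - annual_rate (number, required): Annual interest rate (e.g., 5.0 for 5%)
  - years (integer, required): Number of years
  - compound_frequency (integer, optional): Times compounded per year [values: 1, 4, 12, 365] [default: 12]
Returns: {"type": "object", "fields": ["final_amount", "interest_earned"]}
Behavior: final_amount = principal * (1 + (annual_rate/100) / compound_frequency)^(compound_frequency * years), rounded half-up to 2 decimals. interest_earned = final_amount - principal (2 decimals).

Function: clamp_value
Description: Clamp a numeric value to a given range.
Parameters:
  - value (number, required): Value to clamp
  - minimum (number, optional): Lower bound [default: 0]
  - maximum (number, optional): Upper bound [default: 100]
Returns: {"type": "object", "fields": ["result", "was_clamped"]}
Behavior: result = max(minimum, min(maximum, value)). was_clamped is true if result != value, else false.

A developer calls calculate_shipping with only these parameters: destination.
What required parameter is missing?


Required parameters: weight_kg, destination
Provided: destination
Missing: weight_kg
weight_kg


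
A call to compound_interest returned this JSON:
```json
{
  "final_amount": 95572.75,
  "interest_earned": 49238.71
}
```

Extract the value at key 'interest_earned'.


49238.71


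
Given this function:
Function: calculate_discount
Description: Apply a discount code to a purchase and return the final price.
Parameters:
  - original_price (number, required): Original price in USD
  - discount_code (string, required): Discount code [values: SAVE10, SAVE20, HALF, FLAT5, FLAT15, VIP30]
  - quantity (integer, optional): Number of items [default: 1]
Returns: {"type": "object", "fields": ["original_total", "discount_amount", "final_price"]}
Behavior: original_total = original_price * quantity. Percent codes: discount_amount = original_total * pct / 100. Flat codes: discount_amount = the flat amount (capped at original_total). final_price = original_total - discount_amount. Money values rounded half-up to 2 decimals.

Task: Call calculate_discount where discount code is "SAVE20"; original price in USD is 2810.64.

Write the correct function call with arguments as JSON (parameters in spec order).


Mapping each described value to its parameter name:
  'Discount code' -> discount_code = "SAVE20"
  'Original price in USD' -> original_price = 2810.64
calculate_discount({"original_price": 2810.64, "discount_code": "SAVE20"})


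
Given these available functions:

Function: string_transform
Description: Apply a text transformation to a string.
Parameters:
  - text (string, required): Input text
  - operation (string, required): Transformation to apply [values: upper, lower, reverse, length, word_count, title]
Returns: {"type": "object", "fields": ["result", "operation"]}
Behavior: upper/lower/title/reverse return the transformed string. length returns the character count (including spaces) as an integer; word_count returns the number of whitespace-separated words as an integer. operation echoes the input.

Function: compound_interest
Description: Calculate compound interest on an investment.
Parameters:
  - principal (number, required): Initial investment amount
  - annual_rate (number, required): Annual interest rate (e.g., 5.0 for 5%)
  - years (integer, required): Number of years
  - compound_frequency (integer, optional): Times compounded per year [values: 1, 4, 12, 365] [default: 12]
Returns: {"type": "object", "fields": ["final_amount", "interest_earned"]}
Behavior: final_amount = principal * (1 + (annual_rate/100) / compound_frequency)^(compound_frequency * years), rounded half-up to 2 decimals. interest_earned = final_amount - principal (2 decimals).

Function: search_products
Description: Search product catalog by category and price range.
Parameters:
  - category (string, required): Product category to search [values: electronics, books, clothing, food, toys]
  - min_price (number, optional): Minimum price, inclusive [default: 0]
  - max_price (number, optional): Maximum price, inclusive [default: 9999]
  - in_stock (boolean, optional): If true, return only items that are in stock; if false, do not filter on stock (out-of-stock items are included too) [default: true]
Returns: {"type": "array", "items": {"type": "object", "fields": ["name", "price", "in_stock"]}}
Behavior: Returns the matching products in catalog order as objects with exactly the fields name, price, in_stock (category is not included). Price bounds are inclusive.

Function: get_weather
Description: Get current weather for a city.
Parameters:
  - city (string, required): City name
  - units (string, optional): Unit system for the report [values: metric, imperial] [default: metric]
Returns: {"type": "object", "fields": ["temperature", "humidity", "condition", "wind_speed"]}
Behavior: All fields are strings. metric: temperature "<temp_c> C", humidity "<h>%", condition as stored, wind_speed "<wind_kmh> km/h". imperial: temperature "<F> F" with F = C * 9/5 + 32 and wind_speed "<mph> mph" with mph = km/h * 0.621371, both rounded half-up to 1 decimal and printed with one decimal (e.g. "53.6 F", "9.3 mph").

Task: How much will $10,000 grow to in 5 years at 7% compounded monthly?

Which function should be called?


The task needs a function whose description is: Calculate compound interest on an investment.
compound_interest


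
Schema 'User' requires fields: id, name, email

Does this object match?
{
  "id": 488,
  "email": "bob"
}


Checking required fields...
Missing: name
Invalid - missing required field 'name'


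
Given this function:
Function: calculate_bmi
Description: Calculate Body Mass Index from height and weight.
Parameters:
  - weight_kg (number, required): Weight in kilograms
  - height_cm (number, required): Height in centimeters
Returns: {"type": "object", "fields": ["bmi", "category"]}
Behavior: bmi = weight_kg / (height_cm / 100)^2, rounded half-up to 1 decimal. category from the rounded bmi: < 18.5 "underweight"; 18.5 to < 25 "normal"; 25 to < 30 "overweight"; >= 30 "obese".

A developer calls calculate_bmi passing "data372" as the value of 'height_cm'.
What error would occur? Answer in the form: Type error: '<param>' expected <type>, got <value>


Spec: 'height_cm' is declared as number; "data372" is a string.
Type error: 'height_cm' expected number, got "data372"


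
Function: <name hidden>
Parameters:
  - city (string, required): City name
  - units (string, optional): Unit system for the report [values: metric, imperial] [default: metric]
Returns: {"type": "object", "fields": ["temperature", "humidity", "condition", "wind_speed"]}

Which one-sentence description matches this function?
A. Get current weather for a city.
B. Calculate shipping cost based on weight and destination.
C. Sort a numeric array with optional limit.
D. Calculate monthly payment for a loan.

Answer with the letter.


Parameters city, units and return ["temperature", "humidity", "condition", "wind_speed"] fit: Get current weather for a city.
A


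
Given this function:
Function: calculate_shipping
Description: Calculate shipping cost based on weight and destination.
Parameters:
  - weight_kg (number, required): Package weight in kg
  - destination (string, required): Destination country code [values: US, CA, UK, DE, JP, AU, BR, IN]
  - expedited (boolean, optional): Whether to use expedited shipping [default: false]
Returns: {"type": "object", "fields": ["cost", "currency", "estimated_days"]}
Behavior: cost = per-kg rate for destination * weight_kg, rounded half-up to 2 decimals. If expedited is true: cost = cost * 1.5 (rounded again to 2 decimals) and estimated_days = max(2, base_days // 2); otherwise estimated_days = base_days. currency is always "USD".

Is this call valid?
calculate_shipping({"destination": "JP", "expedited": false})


Checking required parameters...
Missing required parameter: weight_kg
Invalid - missing required parameter 'weight_kg'


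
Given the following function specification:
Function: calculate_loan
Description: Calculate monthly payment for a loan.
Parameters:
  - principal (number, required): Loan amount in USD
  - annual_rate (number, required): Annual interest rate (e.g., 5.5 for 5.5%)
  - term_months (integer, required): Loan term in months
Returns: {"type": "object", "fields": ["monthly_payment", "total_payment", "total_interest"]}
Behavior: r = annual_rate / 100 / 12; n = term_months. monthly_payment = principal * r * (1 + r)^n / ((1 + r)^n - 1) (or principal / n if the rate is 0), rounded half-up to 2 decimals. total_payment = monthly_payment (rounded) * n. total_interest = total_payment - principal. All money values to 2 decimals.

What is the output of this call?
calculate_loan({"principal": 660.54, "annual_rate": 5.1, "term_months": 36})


r = 5.1 / 100 / 12 = 0.00425 (keep full precision)
(1 + r)^36 = 1.16494723
monthly_payment = 660.54 * 0.00425 * 1.16494723 / (1.16494723 - 1) = 19.826647 -> 19.83
total_payment = 19.83 * 36 = 713.88
total_interest = 713.88 - 660.54 = 53.34
Output:
{"monthly_payment": 19.83, "total_payment": 713.88, "total_interest": 53.34}


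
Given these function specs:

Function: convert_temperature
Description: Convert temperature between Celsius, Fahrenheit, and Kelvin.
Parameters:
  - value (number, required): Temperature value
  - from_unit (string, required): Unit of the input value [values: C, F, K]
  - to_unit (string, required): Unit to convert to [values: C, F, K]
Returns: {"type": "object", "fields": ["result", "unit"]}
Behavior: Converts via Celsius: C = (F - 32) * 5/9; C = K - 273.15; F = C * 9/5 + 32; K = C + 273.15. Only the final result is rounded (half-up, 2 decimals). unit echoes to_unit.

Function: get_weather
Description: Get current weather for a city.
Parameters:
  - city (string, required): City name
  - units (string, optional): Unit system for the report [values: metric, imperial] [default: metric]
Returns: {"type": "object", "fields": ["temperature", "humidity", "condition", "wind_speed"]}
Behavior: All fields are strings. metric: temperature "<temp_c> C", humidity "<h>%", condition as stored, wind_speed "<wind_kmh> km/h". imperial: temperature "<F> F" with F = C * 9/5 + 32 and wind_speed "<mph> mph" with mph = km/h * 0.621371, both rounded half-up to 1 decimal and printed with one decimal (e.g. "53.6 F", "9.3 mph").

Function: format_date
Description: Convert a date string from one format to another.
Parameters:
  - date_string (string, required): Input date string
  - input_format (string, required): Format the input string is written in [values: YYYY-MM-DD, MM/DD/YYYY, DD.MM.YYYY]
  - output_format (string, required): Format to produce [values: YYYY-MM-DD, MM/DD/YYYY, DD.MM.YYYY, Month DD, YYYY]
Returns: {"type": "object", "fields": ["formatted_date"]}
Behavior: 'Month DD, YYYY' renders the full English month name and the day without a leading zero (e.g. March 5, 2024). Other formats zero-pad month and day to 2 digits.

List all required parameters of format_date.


Parameters of format_date and their required/optional flag:
  date_string: required
  input_format: required
  output_format: required
date_string, input_format, output_format
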